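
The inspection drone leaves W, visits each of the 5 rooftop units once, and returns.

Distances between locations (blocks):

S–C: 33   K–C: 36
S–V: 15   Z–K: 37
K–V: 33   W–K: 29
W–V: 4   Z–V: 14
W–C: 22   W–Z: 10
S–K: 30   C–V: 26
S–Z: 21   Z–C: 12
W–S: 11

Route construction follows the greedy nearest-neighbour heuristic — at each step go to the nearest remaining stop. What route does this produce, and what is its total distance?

Total distance 122 blocks via the nearest-neighbour route W → V → Z → C → S → K → W.

From W: distances to unvisited — V=4, Z=10, S=11, C=22, K=29. Nearest is V (4).
From V: distances to unvisited — Z=14, S=15, C=26, K=33. Nearest is Z (14).
From Z: distances to unvisited — C=12, S=21, K=37. Nearest is C (12).
From C: distances to unvisited — S=33, K=36. Nearest is S (33).
From S: distances to unvisited — K=30. Nearest is K (30).
Return K→W: 29.
Total = 4 + 14 + 12 + 33 + 30 + 29 = 122.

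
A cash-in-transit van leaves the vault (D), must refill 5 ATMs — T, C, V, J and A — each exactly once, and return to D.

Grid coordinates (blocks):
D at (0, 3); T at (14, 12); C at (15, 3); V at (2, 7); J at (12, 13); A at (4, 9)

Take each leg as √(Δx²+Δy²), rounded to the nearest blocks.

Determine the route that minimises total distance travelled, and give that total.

There are 60 distinct closed tours to check (reversals are equivalent).
D - T - C - V - J - A - D: 17+9+14+12+9+7 = 68
D - T - C - V - A - J - D: 17+9+14+3+9+16 = 68
D - T - C - J - V - A - D: 17+9+10+12+3+7 = 58
D - T - C - J - A - V - D: 17+9+10+9+3+4 = 52
D - T - C - A - V - J - D: 17+9+13+3+12+16 = 70
D - T - C - A - J - V - D: 17+9+13+9+12+4 = 64
D - T - V - C - J - A - D: 17+13+14+10+9+7 = 70
D - T - V - C - A - J - D: 17+13+14+13+9+16 = 82
D - T - V - J - C - A - D: 17+13+12+10+13+7 = 72
D - T - V - J - A - C - D: 17+13+12+9+13+15 = 79
D - T - V - A - C - J - D: 17+13+3+13+10+16 = 72
D - T - V - A - J - C - D: 17+13+3+9+10+15 = 67
D - T - J - C - V - A - D: 17+2+10+14+3+7 = 53
D - T - J - C - A - V - D: 17+2+10+13+3+4 = 49
… (46 more)
D - C - T - J - A - V - D: 15+9+2+9+3+4 = 42  ← best
The minimum is 42.
One optimal route: D → C → T → J → A → V → D (or its reverse).

Minimum total distance: 42 blocks.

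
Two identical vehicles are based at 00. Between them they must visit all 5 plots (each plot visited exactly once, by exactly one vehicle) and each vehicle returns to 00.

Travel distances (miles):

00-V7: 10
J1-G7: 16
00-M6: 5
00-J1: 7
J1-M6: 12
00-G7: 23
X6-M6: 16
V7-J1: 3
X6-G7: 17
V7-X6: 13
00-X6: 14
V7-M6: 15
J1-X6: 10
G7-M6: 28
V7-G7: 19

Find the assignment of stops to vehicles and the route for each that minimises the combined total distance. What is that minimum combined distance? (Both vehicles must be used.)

70 miles — the smallest possible combined total.

There are 2^4 − 1 = 15 ways to divide the 5 stops into two non-empty groups. For each, the best each vehicle can do is its own shortest tour through its group:
  {V7} + {J1, X6, G7, M6}: 20 + 61 = 81
  {J1} + {V7, X6, G7, M6}: 14 + 67 = 81
  {V7, J1} + {X6, G7, M6}: 20 + 61 = 81
  {X6} + {V7, J1, G7, M6}: 28 + 62 = 90
  {V7, X6} + {J1, G7, M6}: 37 + 56 = 93
  {J1, X6} + {V7, G7, M6}: 31 + 62 = 93
  … (15 splits in total)
  {V7, J1, X6, G7} + {M6}: 60 + 10 = 70  ← best
Best: vehicle 1 00 → V7 → J1 → G7 → X6 → 00 = 60; vehicle 2 00 → M6 → 00 = 10; combined 70.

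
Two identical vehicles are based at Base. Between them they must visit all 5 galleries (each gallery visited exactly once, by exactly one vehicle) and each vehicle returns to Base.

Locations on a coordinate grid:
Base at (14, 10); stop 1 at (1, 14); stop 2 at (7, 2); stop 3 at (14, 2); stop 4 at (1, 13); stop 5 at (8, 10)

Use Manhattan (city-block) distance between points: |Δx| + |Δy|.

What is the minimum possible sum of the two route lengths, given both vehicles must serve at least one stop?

62 — the smallest possible combined total.

Try each way of splitting the stops between the two vehicles (each non-empty) and, for each split, find the best tour for each vehicle:
  {stop 1} + {stop 2, stop 3, stop 4, stop 5}: 34 + 48 = 82
  {stop 2} + {stop 1, stop 3, stop 4, stop 5}: 30 + 50 = 80
  {stop 1, stop 2} + {stop 3, stop 4, stop 5}: 50 + 48 = 98
  {stop 3} + {stop 1, stop 2, stop 4, stop 5}: 16 + 50 = 66
  {stop 1, stop 3} + {stop 2, stop 4, stop 5}: 50 + 48 = 98
  {stop 2, stop 3} + {stop 1, stop 4, stop 5}: 30 + 34 = 64
  … (15 splits in total)
  {stop 1, stop 2, stop 3, stop 4} + {stop 5}: 50 + 12 = 62  ← best
Best: vehicle 1 Base → stop 1 → stop 4 → stop 2 → stop 3 → Base = 50; vehicle 2 Base → stop 5 → Base = 12; combined 62.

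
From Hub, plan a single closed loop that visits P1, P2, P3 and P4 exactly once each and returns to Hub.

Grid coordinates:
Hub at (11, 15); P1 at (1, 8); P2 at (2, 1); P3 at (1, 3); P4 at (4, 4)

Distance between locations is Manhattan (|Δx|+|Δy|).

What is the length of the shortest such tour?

There are 12 distinct closed tours to check (reversals are equivalent).
Hub → P1 → P2 → P3 → P4 → Hub: 17+8+3+4+18 = 50
Hub → P1 → P2 → P4 → P3 → Hub: 17+8+5+4+22 = 56
Hub → P1 → P3 → P2 → P4 → Hub: 17+5+3+5+18 = 48
Hub → P1 → P3 → P4 → P2 → Hub: 17+5+4+5+23 = 54
Hub → P1 → P4 → P2 → P3 → Hub: 17+7+5+3+22 = 54
Hub → P1 → P4 → P3 → P2 → Hub: 17+7+4+3+23 = 54
Hub → P2 → P1 → P3 → P4 → Hub: 23+8+5+4+18 = 58
Hub → P2 → P1 → P4 → P3 → Hub: 23+8+7+4+22 = 64
Hub → P2 → P3 → P1 → P4 → Hub: 23+3+5+7+18 = 56
Hub → P2 → P4 → P1 → P3 → Hub: 23+5+7+5+22 = 62
Hub → P3 → P1 → P2 → P4 → Hub: 22+5+8+5+18 = 58
Hub → P3 → P2 → P1 → P4 → Hub: 22+3+8+7+18 = 58
The minimum is 48.
One optimal route: Hub → P1 → P3 → P2 → P4 → Hub (or its reverse).

Minimum total distance: 48.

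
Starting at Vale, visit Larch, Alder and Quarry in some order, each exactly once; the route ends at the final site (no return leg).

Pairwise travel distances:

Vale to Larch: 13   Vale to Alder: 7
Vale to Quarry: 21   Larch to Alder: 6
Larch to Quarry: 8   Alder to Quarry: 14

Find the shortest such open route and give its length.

There are 3! = 6 possible orderings.
Vale - Larch - Alder - Quarry: 13+6+14 = 33
Vale - Larch - Quarry - Alder: 13+8+14 = 35
Vale - Alder - Larch - Quarry: 7+6+8 = 21
Vale - Alder - Quarry - Larch: 7+14+8 = 29
Vale - Quarry - Larch - Alder: 21+8+6 = 35
Vale - Quarry - Alder - Larch: 21+14+6 = 41
The minimum is 21.
One shortest path: Vale → Alder → Larch → Quarry.

Minimum one-way distance = 21.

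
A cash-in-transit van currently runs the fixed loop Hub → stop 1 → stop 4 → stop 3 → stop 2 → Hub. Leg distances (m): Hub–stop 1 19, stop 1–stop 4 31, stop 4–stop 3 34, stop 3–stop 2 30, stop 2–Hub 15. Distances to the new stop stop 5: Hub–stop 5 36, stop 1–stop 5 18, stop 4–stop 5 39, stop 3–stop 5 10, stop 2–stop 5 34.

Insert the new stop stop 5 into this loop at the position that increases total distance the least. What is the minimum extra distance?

Insertion cost between consecutive stops i–j is d(i,stop 5) + d(stop 5,j) − d(i,j):
  between Hub and stop 1: 36 + 18 − 19 = 35
  between stop 1 and stop 4: 18 + 39 − 31 = 26
  between stop 4 and stop 3: 39 + 10 − 34 = 15
  between stop 3 and stop 2: 10 + 34 − 30 = 14
  between stop 2 and Hub: 34 + 36 − 15 = 55
Cheapest insertion is between stop 3 and stop 2, adding 14.
New total = 129 + 14 = 143.

Minimum extra distance: 14 m, inserting stop 5 between stop 3 and stop 2.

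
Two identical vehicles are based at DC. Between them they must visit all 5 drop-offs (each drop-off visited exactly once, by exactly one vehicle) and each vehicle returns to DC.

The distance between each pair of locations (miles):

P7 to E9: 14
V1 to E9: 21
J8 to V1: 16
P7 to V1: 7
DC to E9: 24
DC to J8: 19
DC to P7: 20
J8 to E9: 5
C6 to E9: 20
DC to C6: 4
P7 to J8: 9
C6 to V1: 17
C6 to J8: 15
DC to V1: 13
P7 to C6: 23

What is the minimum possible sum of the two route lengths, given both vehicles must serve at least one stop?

Minimum combined distance: 66 miles.

Try each way of splitting the stops between the two vehicles (each non-empty) and, for each split, find the best tour for each vehicle:
  {P7} + {C6, J8, V1, E9}: 40 + 58 = 98
  {C6} + {P7, J8, V1, E9}: 8 + 58 = 66
  {P7, C6} + {J8, V1, E9}: 47 + 58 = 105
  {J8} + {P7, C6, V1, E9}: 38 + 58 = 96
  {P7, J8} + {C6, V1, E9}: 48 + 58 = 106
  {C6, J8} + {P7, V1, E9}: 38 + 58 = 96
  … (15 splits in total)
Best: vehicle 1 DC → C6 → DC = 8; vehicle 2 DC → J8 → E9 → P7 → V1 → DC = 58; combined 66.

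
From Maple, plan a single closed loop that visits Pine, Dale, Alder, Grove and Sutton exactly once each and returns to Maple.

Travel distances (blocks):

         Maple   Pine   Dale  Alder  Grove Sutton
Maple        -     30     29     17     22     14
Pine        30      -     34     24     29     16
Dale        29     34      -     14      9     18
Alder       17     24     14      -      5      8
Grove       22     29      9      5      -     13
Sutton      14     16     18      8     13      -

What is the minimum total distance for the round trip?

Maple-Pine-Dale-Alder-Grove-Sutton-Maple: 30+34+14+5+13+14 = 110
Maple-Pine-Dale-Alder-Sutton-Grove-Maple: 30+34+14+8+13+22 = 121
Maple-Pine-Dale-Grove-Alder-Sutton-Maple: 30+34+9+5+8+14 = 100
Maple-Pine-Dale-Grove-Sutton-Alder-Maple: 30+34+9+13+8+17 = 111
Maple-Pine-Dale-Sutton-Alder-Grove-Maple: 30+34+18+8+5+22 = 117
Maple-Pine-Dale-Sutton-Grove-Alder-Maple: 30+34+18+13+5+17 = 117
Maple-Pine-Alder-Dale-Grove-Sutton-Maple: 30+24+14+9+13+14 = 104
Maple-Pine-Alder-Dale-Sutton-Grove-Maple: 30+24+14+18+13+22 = 121
Maple-Pine-Alder-Grove-Dale-Sutton-Maple: 30+24+5+9+18+14 = 100
Maple-Pine-Alder-Grove-Sutton-Dale-Maple: 30+24+5+13+18+29 = 119
Maple-Pine-Alder-Sutton-Dale-Grove-Maple: 30+24+8+18+9+22 = 111
Maple-Pine-Alder-Sutton-Grove-Dale-Maple: 30+24+8+13+9+29 = 113
Maple-Pine-Grove-Dale-Alder-Sutton-Maple: 30+29+9+14+8+14 = 104
Maple-Pine-Grove-Dale-Sutton-Alder-Maple: 30+29+9+18+8+17 = 111
… (46 more)
Maple-Pine-Sutton-Dale-Grove-Alder-Maple: 30+16+18+9+5+17 = 95  ← best
The minimum is 95.
One optimal route: Maple → Pine → Sutton → Dale → Grove → Alder → Maple (or its reverse).

Minimum total distance: 95 blocks.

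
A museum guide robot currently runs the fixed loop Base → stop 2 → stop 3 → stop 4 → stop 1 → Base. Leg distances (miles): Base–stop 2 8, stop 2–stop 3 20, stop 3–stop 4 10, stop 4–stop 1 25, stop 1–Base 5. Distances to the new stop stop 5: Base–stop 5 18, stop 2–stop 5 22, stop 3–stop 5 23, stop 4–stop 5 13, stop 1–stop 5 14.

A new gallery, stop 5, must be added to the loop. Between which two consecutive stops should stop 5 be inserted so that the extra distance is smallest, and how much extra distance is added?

Insertion cost between consecutive stops i–j is d(i,stop 5) + d(stop 5,j) − d(i,j):
  between Base and stop 2: 18 + 22 − 8 = 32
  between stop 2 and stop 3: 22 + 23 − 20 = 25
  between stop 3 and stop 4: 23 + 13 − 10 = 26
  between stop 4 and stop 1: 13 + 14 − 25 = 2
  between stop 1 and Base: 14 + 18 − 5 = 27
Cheapest insertion is between stop 4 and stop 1, adding 2.
New total = 68 + 2 = 70.

Adding 2 miles by placing stop 5 on the stop 4–stop 1 leg.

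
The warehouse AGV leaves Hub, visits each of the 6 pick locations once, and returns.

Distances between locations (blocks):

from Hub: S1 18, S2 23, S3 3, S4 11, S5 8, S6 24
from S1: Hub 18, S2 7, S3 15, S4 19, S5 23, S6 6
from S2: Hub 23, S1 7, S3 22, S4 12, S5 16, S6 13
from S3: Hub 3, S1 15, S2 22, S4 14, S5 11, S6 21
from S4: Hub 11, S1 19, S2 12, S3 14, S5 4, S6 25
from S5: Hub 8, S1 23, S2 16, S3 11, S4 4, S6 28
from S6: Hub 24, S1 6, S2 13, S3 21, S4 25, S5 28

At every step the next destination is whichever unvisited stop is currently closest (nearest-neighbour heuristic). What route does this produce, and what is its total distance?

Nearest-neighbour total = 67 blocks; route Hub → S3 → S5 → S4 → S2 → S1 → S6 → Hub.

From Hub: distances to unvisited — S3=3, S5=8, S4=11, S1=18, S2=23, S6=24. Nearest is S3 (3).
From S3: distances to unvisited — S5=11, S4=14, S1=15, S6=21, S2=22. Nearest is S5 (11).
From S5: distances to unvisited — S4=4, S2=16, S1=23, S6=28. Nearest is S4 (4).
From S4: distances to unvisited — S2=12, S1=19, S6=25. Nearest is S2 (12).
From S2: distances to unvisited — S1=7, S6=13. Nearest is S1 (7).
From S1: distances to unvisited — S6=6. Nearest is S6 (6).
Return S6→Hub: 24.
Total = 3 + 11 + 4 + 12 + 7 + 6 + 24 = 67.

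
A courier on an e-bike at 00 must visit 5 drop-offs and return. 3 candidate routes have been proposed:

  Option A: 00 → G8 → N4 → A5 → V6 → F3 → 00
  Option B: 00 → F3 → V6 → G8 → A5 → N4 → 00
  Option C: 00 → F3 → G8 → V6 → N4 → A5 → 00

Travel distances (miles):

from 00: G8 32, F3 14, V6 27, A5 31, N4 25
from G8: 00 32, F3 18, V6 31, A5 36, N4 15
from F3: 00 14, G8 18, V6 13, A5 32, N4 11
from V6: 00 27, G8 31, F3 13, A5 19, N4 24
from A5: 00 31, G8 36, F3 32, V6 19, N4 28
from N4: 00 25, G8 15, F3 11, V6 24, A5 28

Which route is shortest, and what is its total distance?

121 miles — Option A is the shortest.

Option A: 32 + 15 + 28 + 19 + 13 + 14 = 121
Option B: 14 + 13 + 31 + 36 + 28 + 25 = 147
Option C: 14 + 18 + 31 + 24 + 28 + 31 = 146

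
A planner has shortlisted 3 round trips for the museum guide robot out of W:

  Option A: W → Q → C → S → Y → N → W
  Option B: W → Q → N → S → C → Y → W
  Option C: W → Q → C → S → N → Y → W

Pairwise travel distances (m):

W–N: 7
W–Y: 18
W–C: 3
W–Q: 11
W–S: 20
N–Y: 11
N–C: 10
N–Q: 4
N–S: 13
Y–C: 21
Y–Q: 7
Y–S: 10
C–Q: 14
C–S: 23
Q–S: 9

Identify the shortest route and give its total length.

Option A: 11 + 14 + 23 + 10 + 11 + 7 = 76
Option B: 11 + 4 + 13 + 23 + 21 + 18 = 90
Option C: 11 + 14 + 23 + 13 + 11 + 18 = 90

Shortest is Option A, total 76 m.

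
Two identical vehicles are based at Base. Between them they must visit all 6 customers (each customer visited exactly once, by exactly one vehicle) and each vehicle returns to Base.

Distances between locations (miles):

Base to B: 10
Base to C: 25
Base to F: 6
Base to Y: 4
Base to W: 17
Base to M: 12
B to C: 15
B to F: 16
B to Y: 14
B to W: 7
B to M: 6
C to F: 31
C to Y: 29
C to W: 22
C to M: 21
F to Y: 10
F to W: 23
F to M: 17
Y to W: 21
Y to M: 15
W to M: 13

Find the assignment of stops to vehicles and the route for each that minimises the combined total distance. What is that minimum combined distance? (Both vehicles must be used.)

Minimum combined distance: 91 miles.

Try each way of splitting the stops between the two vehicles (each non-empty) and, for each split, find the best tour for each vehicle:
  {B} + {C, F, Y, W, M}: 20 + 91 = 111
  {C} + {B, F, Y, W, M}: 50 + 61 = 111
  {B, C} + {F, Y, W, M}: 50 + 61 = 111
  {F} + {B, C, Y, W, M}: 12 + 79 = 91
  {B, F} + {C, Y, W, M}: 32 + 79 = 111
  {C, F} + {B, Y, W, M}: 62 + 49 = 111
  … (31 splits in total)
Best: vehicle 1 Base → F → Base = 12; vehicle 2 Base → B → C → W → M → Y → Base = 79; combined 91.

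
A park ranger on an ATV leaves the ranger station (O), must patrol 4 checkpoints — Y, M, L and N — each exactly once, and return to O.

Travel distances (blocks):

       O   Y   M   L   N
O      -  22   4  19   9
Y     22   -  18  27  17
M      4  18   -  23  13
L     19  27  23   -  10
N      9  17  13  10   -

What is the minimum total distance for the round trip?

With 4 stops there are 4!/2 = 12 distinct round trips (a route and its reverse cost the same).
O→Y→M→L→N→O: 22+18+23+10+9 = 82
O→Y→M→N→L→O: 22+18+13+10+19 = 82
O→Y→L→M→N→O: 22+27+23+13+9 = 94
O→Y→L→N→M→O: 22+27+10+13+4 = 76
O→Y→N→M→L→O: 22+17+13+23+19 = 94
O→Y→N→L→M→O: 22+17+10+23+4 = 76
O→M→Y→L→N→O: 4+18+27+10+9 = 68
O→M→Y→N→L→O: 4+18+17+10+19 = 68
O→M→L→Y→N→O: 4+23+27+17+9 = 80
O→M→N→Y→L→O: 4+13+17+27+19 = 80
O→L→Y→M→N→O: 19+27+18+13+9 = 86
O→L→M→Y→N→O: 19+23+18+17+9 = 86
The minimum is 68.
One optimal route: O → M → Y → L → N → O (or its reverse).

68 blocks — the shortest possible round trip.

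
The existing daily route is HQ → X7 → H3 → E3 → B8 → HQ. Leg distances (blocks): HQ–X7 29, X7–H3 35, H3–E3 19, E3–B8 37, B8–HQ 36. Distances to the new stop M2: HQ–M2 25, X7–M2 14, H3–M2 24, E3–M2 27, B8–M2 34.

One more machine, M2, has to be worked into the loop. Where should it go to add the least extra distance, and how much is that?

Insertion cost between consecutive stops i–j is d(i,M2) + d(M2,j) − d(i,j):
  between HQ and X7: 25 + 14 − 29 = 10
  between X7 and H3: 14 + 24 − 35 = 3
  between H3 and E3: 24 + 27 − 19 = 32
  between E3 and B8: 27 + 34 − 37 = 24
  between B8 and HQ: 34 + 25 − 36 = 23
Cheapest insertion is between X7 and H3, adding 3.
New total = 156 + 3 = 159.

+3 blocks — insert M2 between X7 and H3.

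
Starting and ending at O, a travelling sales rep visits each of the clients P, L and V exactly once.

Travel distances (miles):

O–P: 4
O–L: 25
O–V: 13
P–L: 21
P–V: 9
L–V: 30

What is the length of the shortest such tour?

There are 3 distinct closed tours to check (reversals are equivalent).
O→P→L→V→O: 4+21+30+13 = 68
O→P→V→L→O: 4+9+30+25 = 68
O→L→P→V→O: 25+21+9+13 = 68
The minimum is 68.
One optimal route: O → P → L → V → O (or its reverse).

Shortest round trip = 68 miles.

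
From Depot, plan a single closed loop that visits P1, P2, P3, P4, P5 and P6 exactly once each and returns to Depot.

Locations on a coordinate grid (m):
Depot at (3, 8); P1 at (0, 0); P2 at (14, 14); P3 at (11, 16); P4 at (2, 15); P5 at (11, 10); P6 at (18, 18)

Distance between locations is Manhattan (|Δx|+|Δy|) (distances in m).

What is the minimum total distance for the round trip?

72 m — the shortest possible round trip.

Depot - P1 - P2 - P3 - P4 - P5 - P6 - Depot: 11+28+5+10+14+15+25 = 108
Depot - P1 - P2 - P3 - P4 - P6 - P5 - Depot: 11+28+5+10+19+15+10 = 98
Depot - P1 - P2 - P3 - P5 - P4 - P6 - Depot: 11+28+5+6+14+19+25 = 108
Depot - P1 - P2 - P3 - P5 - P6 - P4 - Depot: 11+28+5+6+15+19+8 = 92
Depot - P1 - P2 - P3 - P6 - P4 - P5 - Depot: 11+28+5+9+19+14+10 = 96
Depot - P1 - P2 - P3 - P6 - P5 - P4 - Depot: 11+28+5+9+15+14+8 = 90
Depot - P1 - P2 - P4 - P3 - P5 - P6 - Depot: 11+28+13+10+6+15+25 = 108
Depot - P1 - P2 - P4 - P3 - P6 - P5 - Depot: 11+28+13+10+9+15+10 = 96
… (352 more)
Depot - P1 - P4 - P3 - P6 - P2 - P5 - Depot: 11+17+10+9+8+7+10 = 72  ← best
The minimum is 72.
One optimal route: Depot → P1 → P4 → P3 → P6 → P2 → P5 → Depot (or its reverse).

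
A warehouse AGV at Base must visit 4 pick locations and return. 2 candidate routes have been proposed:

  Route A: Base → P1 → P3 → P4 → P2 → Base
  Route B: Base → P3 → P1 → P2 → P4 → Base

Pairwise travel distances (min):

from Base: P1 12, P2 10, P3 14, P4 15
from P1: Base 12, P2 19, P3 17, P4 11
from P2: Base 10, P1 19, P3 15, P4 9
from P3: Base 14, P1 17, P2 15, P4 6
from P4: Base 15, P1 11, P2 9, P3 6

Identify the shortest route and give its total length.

Route A: 12 + 17 + 6 + 9 + 10 = 54
Route B: 14 + 17 + 19 + 9 + 15 = 74

Shortest is Route A, total 54 min.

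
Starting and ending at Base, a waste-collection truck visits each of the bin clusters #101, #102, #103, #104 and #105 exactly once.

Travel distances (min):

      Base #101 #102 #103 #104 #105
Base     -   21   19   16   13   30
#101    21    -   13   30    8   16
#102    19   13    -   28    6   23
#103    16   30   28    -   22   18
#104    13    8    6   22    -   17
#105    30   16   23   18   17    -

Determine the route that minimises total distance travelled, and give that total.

There are 60 distinct closed tours to check (reversals are equivalent).
Base-#101-#102-#103-#104-#105-Base: 21+13+28+22+17+30 = 131
Base-#101-#102-#103-#105-#104-Base: 21+13+28+18+17+13 = 110
Base-#101-#102-#104-#103-#105-Base: 21+13+6+22+18+30 = 110
Base-#101-#102-#104-#105-#103-Base: 21+13+6+17+18+16 = 91
Base-#101-#102-#105-#103-#104-Base: 21+13+23+18+22+13 = 110
Base-#101-#102-#105-#104-#103-Base: 21+13+23+17+22+16 = 112
Base-#101-#103-#102-#104-#105-Base: 21+30+28+6+17+30 = 132
Base-#101-#103-#102-#105-#104-Base: 21+30+28+23+17+13 = 132
Base-#101-#103-#104-#102-#105-Base: 21+30+22+6+23+30 = 132
Base-#101-#103-#104-#105-#102-Base: 21+30+22+17+23+19 = 132
Base-#101-#103-#105-#102-#104-Base: 21+30+18+23+6+13 = 111
Base-#101-#103-#105-#104-#102-Base: 21+30+18+17+6+19 = 111
Base-#101-#104-#102-#103-#105-Base: 21+8+6+28+18+30 = 111
Base-#101-#104-#102-#105-#103-Base: 21+8+6+23+18+16 = 92
… (46 more)
Base-#103-#105-#101-#102-#104-Base: 16+18+16+13+6+13 = 82  ← best
The minimum is 82.
One optimal route: Base → #103 → #105 → #101 → #102 → #104 → Base (or its reverse).

Minimum total distance: 82 min.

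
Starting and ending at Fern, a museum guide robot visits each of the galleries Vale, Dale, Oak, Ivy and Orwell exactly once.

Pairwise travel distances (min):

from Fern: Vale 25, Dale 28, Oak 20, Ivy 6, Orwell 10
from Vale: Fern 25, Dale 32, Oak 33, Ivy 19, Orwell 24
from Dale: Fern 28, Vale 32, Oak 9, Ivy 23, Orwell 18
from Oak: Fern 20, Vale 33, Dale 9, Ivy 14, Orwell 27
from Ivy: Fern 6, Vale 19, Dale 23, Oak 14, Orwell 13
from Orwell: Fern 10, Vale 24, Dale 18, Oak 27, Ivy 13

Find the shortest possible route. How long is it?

95 min — the shortest possible round trip.

There are 60 distinct closed tours to check (reversals are equivalent).
Fern-Vale-Dale-Oak-Ivy-Orwell-Fern: 25+32+9+14+13+10 = 103
Fern-Vale-Dale-Oak-Orwell-Ivy-Fern: 25+32+9+27+13+6 = 112
Fern-Vale-Dale-Ivy-Oak-Orwell-Fern: 25+32+23+14+27+10 = 131
Fern-Vale-Dale-Ivy-Orwell-Oak-Fern: 25+32+23+13+27+20 = 140
Fern-Vale-Dale-Orwell-Oak-Ivy-Fern: 25+32+18+27+14+6 = 122
Fern-Vale-Dale-Orwell-Ivy-Oak-Fern: 25+32+18+13+14+20 = 122
Fern-Vale-Oak-Dale-Ivy-Orwell-Fern: 25+33+9+23+13+10 = 113
Fern-Vale-Oak-Dale-Orwell-Ivy-Fern: 25+33+9+18+13+6 = 104
Fern-Vale-Oak-Ivy-Dale-Orwell-Fern: 25+33+14+23+18+10 = 123
Fern-Vale-Oak-Ivy-Orwell-Dale-Fern: 25+33+14+13+18+28 = 131
Fern-Vale-Oak-Orwell-Dale-Ivy-Fern: 25+33+27+18+23+6 = 132
Fern-Vale-Oak-Orwell-Ivy-Dale-Fern: 25+33+27+13+23+28 = 149
Fern-Vale-Ivy-Dale-Oak-Orwell-Fern: 25+19+23+9+27+10 = 113
Fern-Vale-Ivy-Dale-Orwell-Oak-Fern: 25+19+23+18+27+20 = 132
… (46 more)
Fern-Vale-Ivy-Oak-Dale-Orwell-Fern: 25+19+14+9+18+10 = 95  ← best
The minimum is 95.
One optimal route: Fern → Vale → Ivy → Oak → Dale → Orwell → Fern (or its reverse).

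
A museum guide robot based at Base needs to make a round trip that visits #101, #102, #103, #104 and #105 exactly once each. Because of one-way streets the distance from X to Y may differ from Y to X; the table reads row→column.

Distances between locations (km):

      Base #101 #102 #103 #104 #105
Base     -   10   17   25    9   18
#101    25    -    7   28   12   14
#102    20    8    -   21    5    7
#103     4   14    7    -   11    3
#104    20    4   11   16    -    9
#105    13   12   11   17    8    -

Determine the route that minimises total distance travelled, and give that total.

Minimum total distance: 48 km.

Base - #101 - #102 - #103 - #104 - #105 - Base: 10+7+21+11+9+13 = 71
Base - #101 - #102 - #103 - #105 - #104 - Base: 10+7+21+3+8+20 = 69
Base - #101 - #102 - #104 - #103 - #105 - Base: 10+7+5+16+3+13 = 54
Base - #101 - #102 - #104 - #105 - #103 - Base: 10+7+5+9+17+4 = 52
Base - #101 - #102 - #105 - #103 - #104 - Base: 10+7+7+17+11+20 = 72
Base - #101 - #102 - #105 - #104 - #103 - Base: 10+7+7+8+16+4 = 52
Base - #101 - #103 - #102 - #104 - #105 - Base: 10+28+7+5+9+13 = 72
Base - #101 - #103 - #102 - #105 - #104 - Base: 10+28+7+7+8+20 = 80
Base - #101 - #103 - #104 - #102 - #105 - Base: 10+28+11+11+7+13 = 80
Base - #101 - #103 - #104 - #105 - #102 - Base: 10+28+11+9+11+20 = 89
Base - #101 - #103 - #105 - #102 - #104 - Base: 10+28+3+11+5+20 = 77
Base - #101 - #103 - #105 - #104 - #102 - Base: 10+28+3+8+11+20 = 80
Base - #101 - #104 - #102 - #103 - #105 - Base: 10+12+11+21+3+13 = 70
Base - #101 - #104 - #102 - #105 - #103 - Base: 10+12+11+7+17+4 = 61
… (106 more)
Base - #104 - #101 - #102 - #105 - #103 - Base: 9+4+7+7+17+4 = 48  ← best
The minimum is 48.
One optimal route: Base → #104 → #101 → #102 → #105 → #103 → Base.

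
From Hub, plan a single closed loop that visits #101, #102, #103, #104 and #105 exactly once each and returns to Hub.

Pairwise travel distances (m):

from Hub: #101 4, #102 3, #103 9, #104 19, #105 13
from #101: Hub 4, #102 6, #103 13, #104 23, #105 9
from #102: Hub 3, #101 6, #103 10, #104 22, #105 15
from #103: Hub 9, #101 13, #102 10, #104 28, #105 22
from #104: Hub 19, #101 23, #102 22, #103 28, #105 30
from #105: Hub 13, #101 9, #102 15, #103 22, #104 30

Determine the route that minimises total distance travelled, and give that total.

Shortest round trip = 83 m.

Hub→#101→#102→#103→#104→#105→Hub: 4+6+10+28+30+13 = 91
Hub→#101→#102→#103→#105→#104→Hub: 4+6+10+22+30+19 = 91
Hub→#101→#102→#104→#103→#105→Hub: 4+6+22+28+22+13 = 95
Hub→#101→#102→#104→#105→#103→Hub: 4+6+22+30+22+9 = 93
Hub→#101→#102→#105→#103→#104→Hub: 4+6+15+22+28+19 = 94
Hub→#101→#102→#105→#104→#103→Hub: 4+6+15+30+28+9 = 92
Hub→#101→#103→#102→#104→#105→Hub: 4+13+10+22+30+13 = 92
Hub→#101→#103→#102→#105→#104→Hub: 4+13+10+15+30+19 = 91
Hub→#101→#103→#104→#102→#105→Hub: 4+13+28+22+15+13 = 95
Hub→#101→#103→#104→#105→#102→Hub: 4+13+28+30+15+3 = 93
Hub→#101→#103→#105→#102→#104→Hub: 4+13+22+15+22+19 = 95
Hub→#101→#103→#105→#104→#102→Hub: 4+13+22+30+22+3 = 94
Hub→#101→#104→#102→#103→#105→Hub: 4+23+22+10+22+13 = 94
Hub→#101→#104→#102→#105→#103→Hub: 4+23+22+15+22+9 = 95
… (46 more)
Hub→#103→#102→#101→#105→#104→Hub: 9+10+6+9+30+19 = 83  ← best
The minimum is 83.
One optimal route: Hub → #103 → #102 → #101 → #105 → #104 → Hub (or its reverse).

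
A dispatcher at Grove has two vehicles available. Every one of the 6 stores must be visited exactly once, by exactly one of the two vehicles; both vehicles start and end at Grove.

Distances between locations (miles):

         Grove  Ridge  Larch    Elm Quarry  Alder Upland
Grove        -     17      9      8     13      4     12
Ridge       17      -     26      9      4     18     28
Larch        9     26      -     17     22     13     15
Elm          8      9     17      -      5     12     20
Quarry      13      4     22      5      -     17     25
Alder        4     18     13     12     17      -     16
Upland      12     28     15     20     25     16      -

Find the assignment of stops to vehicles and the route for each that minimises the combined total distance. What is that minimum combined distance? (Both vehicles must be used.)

Minimum combined distance: 75 miles.

Try each way of splitting the stops between the two vehicles (each non-empty) and, for each split, find the best tour for each vehicle:
  {Ridge} + {Larch, Elm, Quarry, Alder, Upland}: 34 + 70 = 104
  {Larch} + {Ridge, Elm, Quarry, Alder, Upland}: 18 + 63 = 81
  {Ridge, Larch} + {Elm, Quarry, Alder, Upland}: 52 + 58 = 110
  {Elm} + {Ridge, Larch, Quarry, Alder, Upland}: 16 + 75 = 91
  {Ridge, Elm} + {Larch, Quarry, Alder, Upland}: 34 + 70 = 104
  {Larch, Elm} + {Ridge, Quarry, Alder, Upland}: 34 + 63 = 97
  … (31 splits in total)
  {Ridge, Elm, Quarry, Alder} + {Larch, Upland}: 39 + 36 = 75  ← best
Best: vehicle 1 Grove → Elm → Quarry → Ridge → Alder → Grove = 39; vehicle 2 Grove → Larch → Upland → Grove = 36; combined 75.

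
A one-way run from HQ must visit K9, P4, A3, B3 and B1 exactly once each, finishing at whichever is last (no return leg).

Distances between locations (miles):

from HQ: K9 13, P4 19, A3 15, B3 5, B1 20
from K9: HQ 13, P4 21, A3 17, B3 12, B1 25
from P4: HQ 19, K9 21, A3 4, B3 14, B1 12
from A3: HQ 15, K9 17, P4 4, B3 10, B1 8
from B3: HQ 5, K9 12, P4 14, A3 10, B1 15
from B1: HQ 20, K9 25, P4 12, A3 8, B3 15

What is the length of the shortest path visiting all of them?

There are 5! = 120 possible orderings.
HQ → K9 → P4 → A3 → B3 → B1: 13+21+4+10+15 = 63
HQ → K9 → P4 → A3 → B1 → B3: 13+21+4+8+15 = 61
HQ → K9 → P4 → B3 → A3 → B1: 13+21+14+10+8 = 66
HQ → K9 → P4 → B3 → B1 → A3: 13+21+14+15+8 = 71
HQ → K9 → P4 → B1 → A3 → B3: 13+21+12+8+10 = 64
HQ → K9 → P4 → B1 → B3 → A3: 13+21+12+15+10 = 71
HQ → K9 → A3 → P4 → B3 → B1: 13+17+4+14+15 = 63
HQ → K9 → A3 → P4 → B1 → B3: 13+17+4+12+15 = 61
HQ → K9 → A3 → B3 → P4 → B1: 13+17+10+14+12 = 66
HQ → K9 → A3 → B3 → B1 → P4: 13+17+10+15+12 = 67
HQ → K9 → A3 → B1 → P4 → B3: 13+17+8+12+14 = 64
HQ → K9 → A3 → B1 → B3 → P4: 13+17+8+15+14 = 67
HQ → K9 → B3 → P4 → A3 → B1: 13+12+14+4+8 = 51
HQ → K9 → B3 → P4 → B1 → A3: 13+12+14+12+8 = 59
… (106 more)
HQ → B3 → K9 → P4 → A3 → B1: 5+12+21+4+8 = 50  ← best
The minimum is 50.
One shortest path: HQ → B3 → K9 → P4 → A3 → B1.

Shortest open route: 50 miles.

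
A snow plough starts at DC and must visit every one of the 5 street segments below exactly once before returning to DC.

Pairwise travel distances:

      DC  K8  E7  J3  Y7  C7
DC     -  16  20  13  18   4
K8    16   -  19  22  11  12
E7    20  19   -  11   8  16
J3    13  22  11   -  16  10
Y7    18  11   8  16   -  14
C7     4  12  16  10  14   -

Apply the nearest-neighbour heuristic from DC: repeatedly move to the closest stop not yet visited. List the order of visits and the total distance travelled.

60 along DC → C7 → J3 → E7 → Y7 → K8 → DC.

At DC the remaining stops are C7 4, J3 13, K8 16, Y7 18, E7 20; go to C7.
At C7 the remaining stops are J3 10, K8 12, Y7 14, E7 16; go to J3.
At J3 the remaining stops are E7 11, Y7 16, K8 22; go to E7.
At E7 the remaining stops are Y7 8, K8 19; go to Y7.
At Y7 the remaining stops are K8 11; go to K8.
Return K8→DC: 16.
Total = 4 + 10 + 11 + 8 + 11 + 16 = 60.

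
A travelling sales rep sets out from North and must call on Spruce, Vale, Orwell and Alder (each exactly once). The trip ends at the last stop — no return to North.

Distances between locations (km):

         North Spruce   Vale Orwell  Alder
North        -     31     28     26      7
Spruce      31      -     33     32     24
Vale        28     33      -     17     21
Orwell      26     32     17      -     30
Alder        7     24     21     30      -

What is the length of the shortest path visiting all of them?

There are 4! = 24 possible orderings.
North→Spruce→Vale→Orwell→Alder: 31+33+17+30 = 111
North→Spruce→Vale→Alder→Orwell: 31+33+21+30 = 115
North→Spruce→Orwell→Vale→Alder: 31+32+17+21 = 101
North→Spruce→Orwell→Alder→Vale: 31+32+30+21 = 114
North→Spruce→Alder→Vale→Orwell: 31+24+21+17 = 93
North→Spruce→Alder→Orwell→Vale: 31+24+30+17 = 102
North→Vale→Spruce→Orwell→Alder: 28+33+32+30 = 123
North→Vale→Spruce→Alder→Orwell: 28+33+24+30 = 115
North→Vale→Orwell→Spruce→Alder: 28+17+32+24 = 101
North→Vale→Orwell→Alder→Spruce: 28+17+30+24 = 99
North→Vale→Alder→Spruce→Orwell: 28+21+24+32 = 105
North→Vale→Alder→Orwell→Spruce: 28+21+30+32 = 111
North→Orwell→Spruce→Vale→Alder: 26+32+33+21 = 112
North→Orwell→Spruce→Alder→Vale: 26+32+24+21 = 103
… (10 more)
North→Alder→Vale→Orwell→Spruce: 7+21+17+32 = 77  ← best
The minimum is 77.
One shortest path: North → Alder → Vale → Orwell → Spruce.

Minimum one-way distance = 77 km.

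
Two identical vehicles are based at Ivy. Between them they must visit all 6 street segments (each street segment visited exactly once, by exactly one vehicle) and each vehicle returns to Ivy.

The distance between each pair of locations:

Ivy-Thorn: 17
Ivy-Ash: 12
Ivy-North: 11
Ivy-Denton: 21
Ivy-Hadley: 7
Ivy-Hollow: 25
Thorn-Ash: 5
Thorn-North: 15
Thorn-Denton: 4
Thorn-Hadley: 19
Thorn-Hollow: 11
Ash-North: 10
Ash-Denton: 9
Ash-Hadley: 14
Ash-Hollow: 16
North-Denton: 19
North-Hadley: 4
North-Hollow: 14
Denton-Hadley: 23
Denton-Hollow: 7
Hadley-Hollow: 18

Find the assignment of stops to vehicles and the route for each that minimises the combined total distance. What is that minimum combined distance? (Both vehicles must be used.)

67 — the smallest possible combined total.

Try each way of splitting the stops between the two vehicles (each non-empty) and, for each split, find the best tour for each vehicle:
  {Thorn} + {Ash, North, Denton, Hadley, Hollow}: 34 + 53 = 87
  {Ash} + {Thorn, North, Denton, Hadley, Hollow}: 24 + 53 = 77
  {Thorn, Ash} + {North, Denton, Hadley, Hollow}: 34 + 53 = 87
  {North} + {Thorn, Ash, Denton, Hadley, Hollow}: 22 + 53 = 75
  {Thorn, North} + {Ash, Denton, Hadley, Hollow}: 43 + 53 = 96
  {Ash, North} + {Thorn, Denton, Hadley, Hollow}: 33 + 53 = 86
  … (31 splits in total)
  {Hadley} + {Thorn, Ash, North, Denton, Hollow}: 14 + 53 = 67  ← best
Best: vehicle 1 Ivy → Hadley → Ivy = 14; vehicle 2 Ivy → Ash → Thorn → Denton → Hollow → North → Ivy = 53; combined 67.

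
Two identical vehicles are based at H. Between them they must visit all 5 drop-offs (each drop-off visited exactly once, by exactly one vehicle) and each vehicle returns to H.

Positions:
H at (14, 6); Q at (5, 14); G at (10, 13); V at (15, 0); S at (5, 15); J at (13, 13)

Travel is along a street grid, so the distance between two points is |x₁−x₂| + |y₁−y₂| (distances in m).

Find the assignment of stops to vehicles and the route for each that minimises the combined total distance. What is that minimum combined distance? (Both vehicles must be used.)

50 m — the smallest possible combined total.

There are 2^4 − 1 = 15 ways to divide the 5 stops into two non-empty groups. For each, the best each vehicle can do is its own shortest tour through its group:
  {Q} + {G, V, S, J}: 34 + 50 = 84
  {G} + {Q, V, S, J}: 22 + 50 = 72
  {Q, G} + {V, S, J}: 34 + 50 = 84
  {V} + {Q, G, S, J}: 14 + 36 = 50
  {Q, V} + {G, S, J}: 48 + 36 = 84
  {G, V} + {Q, S, J}: 36 + 36 = 72
  … (15 splits in total)
Best: vehicle 1 H → V → H = 14; vehicle 2 H → Q → S → G → J → H = 36; combined 50.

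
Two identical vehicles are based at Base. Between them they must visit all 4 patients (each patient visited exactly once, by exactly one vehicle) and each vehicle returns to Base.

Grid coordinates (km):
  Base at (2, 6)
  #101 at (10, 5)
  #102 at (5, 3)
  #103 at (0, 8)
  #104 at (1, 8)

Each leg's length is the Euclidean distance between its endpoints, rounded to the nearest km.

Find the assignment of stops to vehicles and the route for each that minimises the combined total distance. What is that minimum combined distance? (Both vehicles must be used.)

Minimum combined distance: 23 km.

Check every non-empty split of the stops between the two vehicles; for each half take its own optimal tour:
  {#101} + {#102, #103, #104}: 16 + 14 = 30
  {#102} + {#101, #103, #104}: 8 + 21 = 29
  {#101, #102} + {#103, #104}: 17 + 6 = 23
  {#103} + {#101, #102, #104}: 6 + 20 = 26
  {#101, #103} + {#102, #104}: 21 + 12 = 33
  {#102, #103} + {#101, #104}: 14 + 19 = 33
  … (7 splits in total)
Best: vehicle 1 Base → #101 → #102 → Base = 17; vehicle 2 Base → #103 → #104 → Base = 6; combined 23.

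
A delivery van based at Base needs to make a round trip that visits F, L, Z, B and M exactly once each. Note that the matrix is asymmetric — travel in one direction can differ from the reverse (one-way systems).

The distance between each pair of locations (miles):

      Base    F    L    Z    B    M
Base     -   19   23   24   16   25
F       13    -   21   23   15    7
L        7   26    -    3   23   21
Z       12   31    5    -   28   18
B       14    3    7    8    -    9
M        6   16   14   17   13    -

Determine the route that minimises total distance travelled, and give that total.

Shortest round trip = 55 miles.

Base→F→L→Z→B→M→Base: 19+21+3+28+9+6 = 86
Base→F→L→Z→M→B→Base: 19+21+3+18+13+14 = 88
Base→F→L→B→Z→M→Base: 19+21+23+8+18+6 = 95
Base→F→L→B→M→Z→Base: 19+21+23+9+17+12 = 101
Base→F→L→M→Z→B→Base: 19+21+21+17+28+14 = 120
Base→F→L→M→B→Z→Base: 19+21+21+13+8+12 = 94
Base→F→Z→L→B→M→Base: 19+23+5+23+9+6 = 85
Base→F→Z→L→M→B→Base: 19+23+5+21+13+14 = 95
Base→F→Z→B→L→M→Base: 19+23+28+7+21+6 = 104
Base→F→Z→B→M→L→Base: 19+23+28+9+14+7 = 100
Base→F→Z→M→L→B→Base: 19+23+18+14+23+14 = 111
Base→F→Z→M→B→L→Base: 19+23+18+13+7+7 = 87
Base→F→B→L→Z→M→Base: 19+15+7+3+18+6 = 68
Base→F→B→L→M→Z→Base: 19+15+7+21+17+12 = 91
… (106 more)
Base→B→F→M→L→Z→Base: 16+3+7+14+3+12 = 55  ← best
The minimum is 55.
One optimal route: Base → B → F → M → L → Z → Base.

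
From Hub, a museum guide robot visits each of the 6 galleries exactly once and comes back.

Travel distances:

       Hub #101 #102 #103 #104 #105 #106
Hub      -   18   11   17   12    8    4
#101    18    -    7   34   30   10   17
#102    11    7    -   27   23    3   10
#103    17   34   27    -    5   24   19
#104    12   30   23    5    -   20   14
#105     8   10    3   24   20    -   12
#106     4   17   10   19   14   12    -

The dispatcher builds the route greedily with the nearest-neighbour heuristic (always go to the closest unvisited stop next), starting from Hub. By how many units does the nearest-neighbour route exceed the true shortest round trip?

Hub: #106=4, #105=8, #102=11, #104=12, #103=17, #101=18 ⇒ #106
#106: #102=10, #105=12, #104=14, #101=17, #103=19 ⇒ #102
#102: #105=3, #101=7, #104=23, #103=27 ⇒ #105
#105: #101=10, #104=20, #103=24 ⇒ #101
#101: #104=30, #103=34 ⇒ #104
#104: #103=5 ⇒ #103
NN route Hub → #106 → #102 → #105 → #101 → #104 → #103 → Hub costs 79.
Optimal: Hub → #103 → #104 → #106 → #101 → #102 → #105 → Hub costs 71 (by enumerating all 360 distinct tours).
Excess = 79 − 71 = 8.

8 longer than the optimal tour.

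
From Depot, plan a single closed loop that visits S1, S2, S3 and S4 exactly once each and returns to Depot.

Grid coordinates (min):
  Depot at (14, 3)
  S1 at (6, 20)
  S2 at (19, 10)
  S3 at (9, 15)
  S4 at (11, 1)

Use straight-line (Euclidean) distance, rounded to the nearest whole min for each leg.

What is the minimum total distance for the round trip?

Shortest round trip = 49 min.

There are 12 distinct closed tours to check (reversals are equivalent).
Depot - S1 - S2 - S3 - S4 - Depot: 19+16+11+14+4 = 64
Depot - S1 - S2 - S4 - S3 - Depot: 19+16+12+14+13 = 74
Depot - S1 - S3 - S2 - S4 - Depot: 19+6+11+12+4 = 52
Depot - S1 - S3 - S4 - S2 - Depot: 19+6+14+12+9 = 60
Depot - S1 - S4 - S2 - S3 - Depot: 19+20+12+11+13 = 75
Depot - S1 - S4 - S3 - S2 - Depot: 19+20+14+11+9 = 73
Depot - S2 - S1 - S3 - S4 - Depot: 9+16+6+14+4 = 49
Depot - S2 - S1 - S4 - S3 - Depot: 9+16+20+14+13 = 72
Depot - S2 - S3 - S1 - S4 - Depot: 9+11+6+20+4 = 50
Depot - S2 - S4 - S1 - S3 - Depot: 9+12+20+6+13 = 60
Depot - S3 - S1 - S2 - S4 - Depot: 13+6+16+12+4 = 51
Depot - S3 - S2 - S1 - S4 - Depot: 13+11+16+20+4 = 64
The minimum is 49.
One optimal route: Depot → S2 → S1 → S3 → S4 → Depot (or its reverse).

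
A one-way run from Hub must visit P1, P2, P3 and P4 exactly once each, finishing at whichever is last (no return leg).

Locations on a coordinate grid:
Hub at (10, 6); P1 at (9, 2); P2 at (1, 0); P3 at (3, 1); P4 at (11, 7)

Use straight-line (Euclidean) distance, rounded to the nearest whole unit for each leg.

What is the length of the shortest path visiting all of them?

There are 4! = 24 possible orderings.
Hub → P1 → P2 → P3 → P4: 4+8+2+10 = 24
Hub → P1 → P2 → P4 → P3: 4+8+12+10 = 34
Hub → P1 → P3 → P2 → P4: 4+6+2+12 = 24
Hub → P1 → P3 → P4 → P2: 4+6+10+12 = 32
Hub → P1 → P4 → P2 → P3: 4+5+12+2 = 23
Hub → P1 → P4 → P3 → P2: 4+5+10+2 = 21
Hub → P2 → P1 → P3 → P4: 11+8+6+10 = 35
Hub → P2 → P1 → P4 → P3: 11+8+5+10 = 34
Hub → P2 → P3 → P1 → P4: 11+2+6+5 = 24
Hub → P2 → P3 → P4 → P1: 11+2+10+5 = 28
Hub → P2 → P4 → P1 → P3: 11+12+5+6 = 34
Hub → P2 → P4 → P3 → P1: 11+12+10+6 = 39
Hub → P3 → P1 → P2 → P4: 9+6+8+12 = 35
Hub → P3 → P1 → P4 → P2: 9+6+5+12 = 32
… (10 more)
Hub → P4 → P1 → P3 → P2: 1+5+6+2 = 14  ← best
The minimum is 14.
One shortest path: Hub → P4 → P1 → P3 → P2.

Minimum one-way distance = 14.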